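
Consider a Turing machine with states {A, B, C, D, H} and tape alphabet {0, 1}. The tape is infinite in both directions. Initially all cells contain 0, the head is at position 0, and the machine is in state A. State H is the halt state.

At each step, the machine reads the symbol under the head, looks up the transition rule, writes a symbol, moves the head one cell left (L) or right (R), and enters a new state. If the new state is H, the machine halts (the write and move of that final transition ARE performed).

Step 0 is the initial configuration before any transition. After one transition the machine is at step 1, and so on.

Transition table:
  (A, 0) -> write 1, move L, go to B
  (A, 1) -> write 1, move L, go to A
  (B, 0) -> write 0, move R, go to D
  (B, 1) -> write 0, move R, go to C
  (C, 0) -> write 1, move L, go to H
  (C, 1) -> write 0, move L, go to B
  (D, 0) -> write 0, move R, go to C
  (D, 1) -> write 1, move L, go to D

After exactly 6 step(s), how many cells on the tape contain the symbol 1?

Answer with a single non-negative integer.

Answer: 0

Derivation:
Step 1: in state A at pos 0, read 0 -> (A,0)->write 1,move L,goto B. Now: state=B, head=-1, tape[-2..1]=0010 (head:  ^)
Step 2: in state B at pos -1, read 0 -> (B,0)->write 0,move R,goto D. Now: state=D, head=0, tape[-2..1]=0010 (head:   ^)
Step 3: in state D at pos 0, read 1 -> (D,1)->write 1,move L,goto D. Now: state=D, head=-1, tape[-2..1]=0010 (head:  ^)
Step 4: in state D at pos -1, read 0 -> (D,0)->write 0,move R,goto C. Now: state=C, head=0, tape[-2..1]=0010 (head:   ^)
Step 5: in state C at pos 0, read 1 -> (C,1)->write 0,move L,goto B. Now: state=B, head=-1, tape[-2..1]=0000 (head:  ^)
Step 6: in state B at pos -1, read 0 -> (B,0)->write 0,move R,goto D. Now: state=D, head=0, tape[-2..1]=0000 (head:   ^)
No cell contains 1 after step 6 -> 0 cell(s)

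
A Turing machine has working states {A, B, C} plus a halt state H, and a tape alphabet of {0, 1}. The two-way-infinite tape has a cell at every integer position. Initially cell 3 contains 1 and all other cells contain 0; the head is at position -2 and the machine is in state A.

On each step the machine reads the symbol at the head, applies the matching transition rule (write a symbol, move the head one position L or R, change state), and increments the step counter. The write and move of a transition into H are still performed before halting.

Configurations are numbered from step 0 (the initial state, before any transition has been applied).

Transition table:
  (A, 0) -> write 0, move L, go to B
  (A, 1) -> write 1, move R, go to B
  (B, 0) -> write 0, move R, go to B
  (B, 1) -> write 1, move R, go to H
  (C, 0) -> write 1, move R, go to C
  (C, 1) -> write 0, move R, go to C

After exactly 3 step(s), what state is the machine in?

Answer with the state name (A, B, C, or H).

Answer: B

Derivation:
Step 1: in state A at pos -2, read 0 -> (A,0)->write 0,move L,goto B. Now: state=B, head=-3, tape[-4..4]=000000010 (head:  ^)
Step 2: in state B at pos -3, read 0 -> (B,0)->write 0,move R,goto B. Now: state=B, head=-2, tape[-4..4]=000000010 (head:   ^)
Step 3: in state B at pos -2, read 0 -> (B,0)->write 0,move R,goto B. Now: state=B, head=-1, tape[-4..4]=000000010 (head:    ^)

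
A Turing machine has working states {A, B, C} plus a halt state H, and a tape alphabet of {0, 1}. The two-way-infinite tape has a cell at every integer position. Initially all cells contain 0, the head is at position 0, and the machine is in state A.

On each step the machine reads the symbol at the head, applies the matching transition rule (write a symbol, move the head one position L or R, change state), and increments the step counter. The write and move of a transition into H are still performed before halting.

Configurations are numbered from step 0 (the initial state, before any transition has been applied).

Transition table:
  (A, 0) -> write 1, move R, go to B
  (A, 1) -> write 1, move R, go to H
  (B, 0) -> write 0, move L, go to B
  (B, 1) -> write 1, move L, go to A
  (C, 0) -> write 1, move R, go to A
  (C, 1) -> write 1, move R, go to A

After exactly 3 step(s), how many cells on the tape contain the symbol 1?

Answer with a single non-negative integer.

Step 1: in state A at pos 0, read 0 -> (A,0)->write 1,move R,goto B. Now: state=B, head=1, tape[-1..2]=0100 (head:   ^)
Step 2: in state B at pos 1, read 0 -> (B,0)->write 0,move L,goto B. Now: state=B, head=0, tape[-1..2]=0100 (head:  ^)
Step 3: in state B at pos 0, read 1 -> (B,1)->write 1,move L,goto A. Now: state=A, head=-1, tape[-2..2]=00100 (head:  ^)
Cells containing 1 after step 3: {0} -> 1 cell(s)

Answer: 1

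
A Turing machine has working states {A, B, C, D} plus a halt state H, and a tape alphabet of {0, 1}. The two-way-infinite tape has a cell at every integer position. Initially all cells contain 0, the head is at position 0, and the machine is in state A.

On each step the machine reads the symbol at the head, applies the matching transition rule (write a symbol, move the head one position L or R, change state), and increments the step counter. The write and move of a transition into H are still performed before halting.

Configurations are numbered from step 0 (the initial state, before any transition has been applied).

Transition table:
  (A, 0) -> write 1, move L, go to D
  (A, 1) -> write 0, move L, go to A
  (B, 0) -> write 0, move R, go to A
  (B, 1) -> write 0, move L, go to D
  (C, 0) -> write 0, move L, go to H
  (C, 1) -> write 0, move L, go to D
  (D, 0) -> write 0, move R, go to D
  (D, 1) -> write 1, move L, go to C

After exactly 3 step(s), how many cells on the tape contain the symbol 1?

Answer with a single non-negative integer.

Answer: 1

Derivation:
Step 1: in state A at pos 0, read 0 -> (A,0)->write 1,move L,goto D. Now: state=D, head=-1, tape[-2..1]=0010 (head:  ^)
Step 2: in state D at pos -1, read 0 -> (D,0)->write 0,move R,goto D. Now: state=D, head=0, tape[-2..1]=0010 (head:   ^)
Step 3: in state D at pos 0, read 1 -> (D,1)->write 1,move L,goto C. Now: state=C, head=-1, tape[-2..1]=0010 (head:  ^)
Cells containing 1 after step 3: {0} -> 1 cell(s)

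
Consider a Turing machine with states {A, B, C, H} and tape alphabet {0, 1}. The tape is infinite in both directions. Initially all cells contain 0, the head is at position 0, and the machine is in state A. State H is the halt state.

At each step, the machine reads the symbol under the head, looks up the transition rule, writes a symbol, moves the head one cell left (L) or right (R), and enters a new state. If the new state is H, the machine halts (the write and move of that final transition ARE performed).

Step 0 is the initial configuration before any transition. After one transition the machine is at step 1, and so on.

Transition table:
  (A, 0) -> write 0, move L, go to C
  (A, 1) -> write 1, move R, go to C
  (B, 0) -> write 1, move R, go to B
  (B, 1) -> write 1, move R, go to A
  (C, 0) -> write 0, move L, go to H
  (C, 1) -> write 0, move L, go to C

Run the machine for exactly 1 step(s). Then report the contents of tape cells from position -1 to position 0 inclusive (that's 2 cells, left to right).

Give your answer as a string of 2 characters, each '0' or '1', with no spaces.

Answer: 00

Derivation:
Step 1: in state A at pos 0, read 0 -> (A,0)->write 0,move L,goto C. Now: state=C, head=-1, tape[-2..1]=0000 (head:  ^)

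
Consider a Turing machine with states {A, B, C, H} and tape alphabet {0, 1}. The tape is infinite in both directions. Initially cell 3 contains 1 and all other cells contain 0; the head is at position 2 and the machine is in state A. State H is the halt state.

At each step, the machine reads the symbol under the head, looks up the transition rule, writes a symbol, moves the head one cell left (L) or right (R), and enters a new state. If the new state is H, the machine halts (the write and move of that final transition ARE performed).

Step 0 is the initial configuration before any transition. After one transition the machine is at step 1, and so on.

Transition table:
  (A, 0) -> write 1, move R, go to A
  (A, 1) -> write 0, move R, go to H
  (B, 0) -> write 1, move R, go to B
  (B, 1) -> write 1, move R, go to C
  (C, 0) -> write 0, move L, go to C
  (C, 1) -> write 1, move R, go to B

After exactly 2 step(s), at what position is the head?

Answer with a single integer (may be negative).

Answer: 4

Derivation:
Step 1: in state A at pos 2, read 0 -> (A,0)->write 1,move R,goto A. Now: state=A, head=3, tape[1..4]=0110 (head:   ^)
Step 2: in state A at pos 3, read 1 -> (A,1)->write 0,move R,goto H. Now: state=H, head=4, tape[1..5]=01000 (head:    ^)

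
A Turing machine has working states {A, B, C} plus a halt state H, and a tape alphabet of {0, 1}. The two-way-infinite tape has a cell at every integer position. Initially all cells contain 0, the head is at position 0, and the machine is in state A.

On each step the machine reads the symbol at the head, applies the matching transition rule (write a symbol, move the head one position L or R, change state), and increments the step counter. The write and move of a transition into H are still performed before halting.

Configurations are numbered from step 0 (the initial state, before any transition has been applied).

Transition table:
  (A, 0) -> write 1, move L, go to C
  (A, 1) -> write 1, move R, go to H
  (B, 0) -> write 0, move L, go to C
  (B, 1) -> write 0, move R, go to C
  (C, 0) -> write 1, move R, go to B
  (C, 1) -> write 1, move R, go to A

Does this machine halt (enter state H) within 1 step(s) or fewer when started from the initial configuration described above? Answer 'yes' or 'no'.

Step 1: in state A at pos 0, read 0 -> (A,0)->write 1,move L,goto C. Now: state=C, head=-1, tape[-2..1]=0010 (head:  ^)
After 1 step(s): state = C (not H) -> not halted within 1 -> no

Answer: no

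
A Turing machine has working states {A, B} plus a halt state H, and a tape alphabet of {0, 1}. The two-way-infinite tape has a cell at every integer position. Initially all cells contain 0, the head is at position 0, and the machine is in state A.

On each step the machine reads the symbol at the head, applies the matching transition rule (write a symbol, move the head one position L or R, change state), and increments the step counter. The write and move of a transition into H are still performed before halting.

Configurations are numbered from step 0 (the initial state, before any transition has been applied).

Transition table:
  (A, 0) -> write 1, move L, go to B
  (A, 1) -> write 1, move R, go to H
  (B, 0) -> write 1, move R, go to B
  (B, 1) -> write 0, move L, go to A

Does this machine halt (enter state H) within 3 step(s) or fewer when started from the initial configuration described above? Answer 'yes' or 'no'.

Step 1: in state A at pos 0, read 0 -> (A,0)->write 1,move L,goto B. Now: state=B, head=-1, tape[-2..1]=0010 (head:  ^)
Step 2: in state B at pos -1, read 0 -> (B,0)->write 1,move R,goto B. Now: state=B, head=0, tape[-2..1]=0110 (head:   ^)
Step 3: in state B at pos 0, read 1 -> (B,1)->write 0,move L,goto A. Now: state=A, head=-1, tape[-2..1]=0100 (head:  ^)
After 3 step(s): state = A (not H) -> not halted within 3 -> no

Answer: no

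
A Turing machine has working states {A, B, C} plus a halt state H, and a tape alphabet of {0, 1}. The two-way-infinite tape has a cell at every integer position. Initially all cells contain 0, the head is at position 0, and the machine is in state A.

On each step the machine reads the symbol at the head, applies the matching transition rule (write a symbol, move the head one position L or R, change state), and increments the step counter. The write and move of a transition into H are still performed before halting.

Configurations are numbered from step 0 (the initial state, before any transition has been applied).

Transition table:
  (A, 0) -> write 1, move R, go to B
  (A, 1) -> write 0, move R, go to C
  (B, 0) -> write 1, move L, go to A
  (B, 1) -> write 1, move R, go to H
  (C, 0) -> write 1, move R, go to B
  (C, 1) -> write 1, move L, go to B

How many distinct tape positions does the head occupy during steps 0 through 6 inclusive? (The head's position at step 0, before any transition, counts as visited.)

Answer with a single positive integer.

Answer: 3

Derivation:
Step 1: in state A at pos 0, read 0 -> (A,0)->write 1,move R,goto B. Now: state=B, head=1, tape[-1..2]=0100 (head:   ^)
Step 2: in state B at pos 1, read 0 -> (B,0)->write 1,move L,goto A. Now: state=A, head=0, tape[-1..2]=0110 (head:  ^)
Step 3: in state A at pos 0, read 1 -> (A,1)->write 0,move R,goto C. Now: state=C, head=1, tape[-1..2]=0010 (head:   ^)
Step 4: in state C at pos 1, read 1 -> (C,1)->write 1,move L,goto B. Now: state=B, head=0, tape[-1..2]=0010 (head:  ^)
Step 5: in state B at pos 0, read 0 -> (B,0)->write 1,move L,goto A. Now: state=A, head=-1, tape[-2..2]=00110 (head:  ^)
Step 6: in state A at pos -1, read 0 -> (A,0)->write 1,move R,goto B. Now: state=B, head=0, tape[-2..2]=01110 (head:   ^)
Head positions at steps 0..6: starting at 0, distinct positions visited = {-1, 0, 1} -> 3 position(s)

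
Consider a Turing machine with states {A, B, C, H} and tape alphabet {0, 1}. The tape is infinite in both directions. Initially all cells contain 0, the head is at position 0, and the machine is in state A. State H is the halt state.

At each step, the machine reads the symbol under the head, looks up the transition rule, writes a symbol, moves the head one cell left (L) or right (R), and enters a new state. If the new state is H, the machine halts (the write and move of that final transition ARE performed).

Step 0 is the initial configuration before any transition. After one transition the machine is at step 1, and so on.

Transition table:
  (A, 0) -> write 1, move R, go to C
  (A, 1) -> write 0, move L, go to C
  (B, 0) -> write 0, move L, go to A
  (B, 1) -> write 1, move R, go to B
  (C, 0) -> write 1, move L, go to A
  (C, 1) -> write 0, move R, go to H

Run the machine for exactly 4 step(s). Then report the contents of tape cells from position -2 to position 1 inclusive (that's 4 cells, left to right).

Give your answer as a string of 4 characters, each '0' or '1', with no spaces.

Step 1: in state A at pos 0, read 0 -> (A,0)->write 1,move R,goto C. Now: state=C, head=1, tape[-1..2]=0100 (head:   ^)
Step 2: in state C at pos 1, read 0 -> (C,0)->write 1,move L,goto A. Now: state=A, head=0, tape[-1..2]=0110 (head:  ^)
Step 3: in state A at pos 0, read 1 -> (A,1)->write 0,move L,goto C. Now: state=C, head=-1, tape[-2..2]=00010 (head:  ^)
Step 4: in state C at pos -1, read 0 -> (C,0)->write 1,move L,goto A. Now: state=A, head=-2, tape[-3..2]=001010 (head:  ^)

Answer: 0101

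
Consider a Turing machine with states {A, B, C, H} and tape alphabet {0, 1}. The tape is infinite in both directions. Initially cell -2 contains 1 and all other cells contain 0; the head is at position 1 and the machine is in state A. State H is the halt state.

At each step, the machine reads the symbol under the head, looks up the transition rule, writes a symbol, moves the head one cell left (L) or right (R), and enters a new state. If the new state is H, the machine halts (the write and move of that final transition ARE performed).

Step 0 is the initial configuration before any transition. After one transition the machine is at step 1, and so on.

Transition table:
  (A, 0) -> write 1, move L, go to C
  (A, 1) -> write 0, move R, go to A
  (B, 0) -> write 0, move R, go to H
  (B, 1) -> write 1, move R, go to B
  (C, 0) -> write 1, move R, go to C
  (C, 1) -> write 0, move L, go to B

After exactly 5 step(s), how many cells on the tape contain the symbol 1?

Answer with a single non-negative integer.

Step 1: in state A at pos 1, read 0 -> (A,0)->write 1,move L,goto C. Now: state=C, head=0, tape[-3..2]=010010 (head:    ^)
Step 2: in state C at pos 0, read 0 -> (C,0)->write 1,move R,goto C. Now: state=C, head=1, tape[-3..2]=010110 (head:     ^)
Step 3: in state C at pos 1, read 1 -> (C,1)->write 0,move L,goto B. Now: state=B, head=0, tape[-3..2]=010100 (head:    ^)
Step 4: in state B at pos 0, read 1 -> (B,1)->write 1,move R,goto B. Now: state=B, head=1, tape[-3..2]=010100 (head:     ^)
Step 5: in state B at pos 1, read 0 -> (B,0)->write 0,move R,goto H. Now: state=H, head=2, tape[-3..3]=0101000 (head:      ^)
Cells containing 1 after step 5: {-2, 0} -> 2 cell(s)

Answer: 2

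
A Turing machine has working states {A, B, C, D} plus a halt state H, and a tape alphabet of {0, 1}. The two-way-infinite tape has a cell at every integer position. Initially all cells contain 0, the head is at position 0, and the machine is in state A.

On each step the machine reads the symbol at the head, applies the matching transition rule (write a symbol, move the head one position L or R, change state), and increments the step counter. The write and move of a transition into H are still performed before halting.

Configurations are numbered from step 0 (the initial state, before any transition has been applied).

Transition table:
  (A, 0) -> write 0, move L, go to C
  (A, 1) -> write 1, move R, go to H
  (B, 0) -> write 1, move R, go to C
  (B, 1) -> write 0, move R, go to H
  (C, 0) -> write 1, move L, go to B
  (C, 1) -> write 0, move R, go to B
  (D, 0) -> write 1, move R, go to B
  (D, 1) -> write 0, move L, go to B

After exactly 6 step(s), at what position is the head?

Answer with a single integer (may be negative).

Answer: 0

Derivation:
Step 1: in state A at pos 0, read 0 -> (A,0)->write 0,move L,goto C. Now: state=C, head=-1, tape[-2..1]=0000 (head:  ^)
Step 2: in state C at pos -1, read 0 -> (C,0)->write 1,move L,goto B. Now: state=B, head=-2, tape[-3..1]=00100 (head:  ^)
Step 3: in state B at pos -2, read 0 -> (B,0)->write 1,move R,goto C. Now: state=C, head=-1, tape[-3..1]=01100 (head:   ^)
Step 4: in state C at pos -1, read 1 -> (C,1)->write 0,move R,goto B. Now: state=B, head=0, tape[-3..1]=01000 (head:    ^)
Step 5: in state B at pos 0, read 0 -> (B,0)->write 1,move R,goto C. Now: state=C, head=1, tape[-3..2]=010100 (head:     ^)
Step 6: in state C at pos 1, read 0 -> (C,0)->write 1,move L,goto B. Now: state=B, head=0, tape[-3..2]=010110 (head:    ^)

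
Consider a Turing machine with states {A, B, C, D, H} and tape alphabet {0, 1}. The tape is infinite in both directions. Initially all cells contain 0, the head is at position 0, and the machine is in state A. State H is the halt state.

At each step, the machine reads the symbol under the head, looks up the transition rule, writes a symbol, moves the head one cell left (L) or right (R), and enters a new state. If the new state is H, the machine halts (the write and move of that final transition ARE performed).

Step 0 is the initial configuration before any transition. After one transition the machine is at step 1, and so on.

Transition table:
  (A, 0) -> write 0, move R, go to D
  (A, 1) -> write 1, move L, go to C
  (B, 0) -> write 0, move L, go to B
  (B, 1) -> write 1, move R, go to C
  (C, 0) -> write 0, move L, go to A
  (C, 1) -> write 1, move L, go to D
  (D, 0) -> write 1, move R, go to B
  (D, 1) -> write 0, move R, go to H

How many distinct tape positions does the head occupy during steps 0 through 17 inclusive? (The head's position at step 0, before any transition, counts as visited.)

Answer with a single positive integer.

Answer: 4

Derivation:
Step 1: in state A at pos 0, read 0 -> (A,0)->write 0,move R,goto D. Now: state=D, head=1, tape[-1..2]=0000 (head:   ^)
Step 2: in state D at pos 1, read 0 -> (D,0)->write 1,move R,goto B. Now: state=B, head=2, tape[-1..3]=00100 (head:    ^)
Step 3: in state B at pos 2, read 0 -> (B,0)->write 0,move L,goto B. Now: state=B, head=1, tape[-1..3]=00100 (head:   ^)
Step 4: in state B at pos 1, read 1 -> (B,1)->write 1,move R,goto C. Now: state=C, head=2, tape[-1..3]=00100 (head:    ^)
Step 5: in state C at pos 2, read 0 -> (C,0)->write 0,move L,goto A. Now: state=A, head=1, tape[-1..3]=00100 (head:   ^)
Step 6: in state A at pos 1, read 1 -> (A,1)->write 1,move L,goto C. Now: state=C, head=0, tape[-1..3]=00100 (head:  ^)
Step 7: in state C at pos 0, read 0 -> (C,0)->write 0,move L,goto A. Now: state=A, head=-1, tape[-2..3]=000100 (head:  ^)
Step 8: in state A at pos -1, read 0 -> (A,0)->write 0,move R,goto D. Now: state=D, head=0, tape[-2..3]=000100 (head:   ^)
Step 9: in state D at pos 0, read 0 -> (D,0)->write 1,move R,goto B. Now: state=B, head=1, tape[-2..3]=001100 (head:    ^)
Step 10: in state B at pos 1, read 1 -> (B,1)->write 1,move R,goto C. Now: state=C, head=2, tape[-2..3]=001100 (head:     ^)
Step 11: in state C at pos 2, read 0 -> (C,0)->write 0,move L,goto A. Now: state=A, head=1, tape[-2..3]=001100 (head:    ^)
Step 12: in state A at pos 1, read 1 -> (A,1)->write 1,move L,goto C. Now: state=C, head=0, tape[-2..3]=001100 (head:   ^)
Step 13: in state C at pos 0, read 1 -> (C,1)->write 1,move L,goto D. Now: state=D, head=-1, tape[-2..3]=001100 (head:  ^)
Step 14: in state D at pos -1, read 0 -> (D,0)->write 1,move R,goto B. Now: state=B, head=0, tape[-2..3]=011100 (head:   ^)
Step 15: in state B at pos 0, read 1 -> (B,1)->write 1,move R,goto C. Now: state=C, head=1, tape[-2..3]=011100 (head:    ^)
Step 16: in state C at pos 1, read 1 -> (C,1)->write 1,move L,goto D. Now: state=D, head=0, tape[-2..3]=011100 (head:   ^)
Step 17: in state D at pos 0, read 1 -> (D,1)->write 0,move R,goto H. Now: state=H, head=1, tape[-2..3]=010100 (head:    ^)
Head positions at steps 0..17: starting at 0, distinct positions visited = {-1, 0, 1, 2} -> 4 position(s)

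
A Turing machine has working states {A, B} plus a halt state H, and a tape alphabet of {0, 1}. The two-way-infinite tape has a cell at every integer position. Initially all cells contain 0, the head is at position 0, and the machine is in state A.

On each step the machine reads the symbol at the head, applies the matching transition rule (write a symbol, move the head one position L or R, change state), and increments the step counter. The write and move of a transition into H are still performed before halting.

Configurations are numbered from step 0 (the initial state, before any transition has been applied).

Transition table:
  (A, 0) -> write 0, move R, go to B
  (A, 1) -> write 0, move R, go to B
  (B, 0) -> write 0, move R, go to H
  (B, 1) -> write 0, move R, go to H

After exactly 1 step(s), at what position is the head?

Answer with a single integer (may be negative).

Answer: 1

Derivation:
Step 1: in state A at pos 0, read 0 -> (A,0)->write 0,move R,goto B. Now: state=B, head=1, tape[-1..2]=0000 (head:   ^)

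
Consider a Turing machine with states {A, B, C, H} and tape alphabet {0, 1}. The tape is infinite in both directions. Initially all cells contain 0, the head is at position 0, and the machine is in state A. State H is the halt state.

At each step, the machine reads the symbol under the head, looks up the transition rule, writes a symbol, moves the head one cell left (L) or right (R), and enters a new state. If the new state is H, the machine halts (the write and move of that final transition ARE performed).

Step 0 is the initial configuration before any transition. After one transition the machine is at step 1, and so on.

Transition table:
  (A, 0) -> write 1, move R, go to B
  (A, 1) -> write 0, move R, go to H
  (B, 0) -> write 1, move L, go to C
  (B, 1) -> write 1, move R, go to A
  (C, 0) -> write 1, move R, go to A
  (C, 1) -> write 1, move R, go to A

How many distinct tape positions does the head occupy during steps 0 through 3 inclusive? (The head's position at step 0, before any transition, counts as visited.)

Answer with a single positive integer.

Step 1: in state A at pos 0, read 0 -> (A,0)->write 1,move R,goto B. Now: state=B, head=1, tape[-1..2]=0100 (head:   ^)
Step 2: in state B at pos 1, read 0 -> (B,0)->write 1,move L,goto C. Now: state=C, head=0, tape[-1..2]=0110 (head:  ^)
Step 3: in state C at pos 0, read 1 -> (C,1)->write 1,move R,goto A. Now: state=A, head=1, tape[-1..2]=0110 (head:   ^)
Head positions at steps 0..3: starting at 0, distinct positions visited = {0, 1} -> 2 position(s)

Answer: 2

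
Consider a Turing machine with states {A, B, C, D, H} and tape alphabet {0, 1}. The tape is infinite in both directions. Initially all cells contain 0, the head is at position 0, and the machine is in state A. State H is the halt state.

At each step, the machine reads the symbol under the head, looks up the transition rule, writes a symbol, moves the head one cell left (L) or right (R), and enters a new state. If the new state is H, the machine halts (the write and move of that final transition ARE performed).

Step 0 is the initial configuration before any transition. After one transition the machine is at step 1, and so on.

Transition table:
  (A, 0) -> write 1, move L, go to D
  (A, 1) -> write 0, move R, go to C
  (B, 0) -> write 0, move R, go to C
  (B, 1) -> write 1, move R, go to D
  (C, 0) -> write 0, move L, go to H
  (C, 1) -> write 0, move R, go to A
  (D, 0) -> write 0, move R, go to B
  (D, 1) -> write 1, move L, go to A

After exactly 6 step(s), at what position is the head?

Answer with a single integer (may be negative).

Step 1: in state A at pos 0, read 0 -> (A,0)->write 1,move L,goto D. Now: state=D, head=-1, tape[-2..1]=0010 (head:  ^)
Step 2: in state D at pos -1, read 0 -> (D,0)->write 0,move R,goto B. Now: state=B, head=0, tape[-2..1]=0010 (head:   ^)
Step 3: in state B at pos 0, read 1 -> (B,1)->write 1,move R,goto D. Now: state=D, head=1, tape[-2..2]=00100 (head:    ^)
Step 4: in state D at pos 1, read 0 -> (D,0)->write 0,move R,goto B. Now: state=B, head=2, tape[-2..3]=001000 (head:     ^)
Step 5: in state B at pos 2, read 0 -> (B,0)->write 0,move R,goto C. Now: state=C, head=3, tape[-2..4]=0010000 (head:      ^)
Step 6: in state C at pos 3, read 0 -> (C,0)->write 0,move L,goto H. Now: state=H, head=2, tape[-2..4]=0010000 (head:     ^)

Answer: 2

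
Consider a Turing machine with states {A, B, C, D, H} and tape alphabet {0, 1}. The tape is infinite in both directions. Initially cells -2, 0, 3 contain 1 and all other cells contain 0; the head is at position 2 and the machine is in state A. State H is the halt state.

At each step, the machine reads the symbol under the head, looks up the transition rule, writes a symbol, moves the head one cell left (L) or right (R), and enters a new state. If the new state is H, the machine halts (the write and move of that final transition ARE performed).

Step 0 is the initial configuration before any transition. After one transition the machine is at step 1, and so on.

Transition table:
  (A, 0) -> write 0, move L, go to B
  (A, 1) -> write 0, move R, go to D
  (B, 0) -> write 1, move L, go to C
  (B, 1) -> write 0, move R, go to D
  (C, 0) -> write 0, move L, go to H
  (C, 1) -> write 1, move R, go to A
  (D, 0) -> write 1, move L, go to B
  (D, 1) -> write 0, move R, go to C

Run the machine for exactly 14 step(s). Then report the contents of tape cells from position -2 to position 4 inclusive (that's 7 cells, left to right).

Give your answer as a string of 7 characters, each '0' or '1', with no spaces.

Step 1: in state A at pos 2, read 0 -> (A,0)->write 0,move L,goto B. Now: state=B, head=1, tape[-3..4]=01010010 (head:     ^)
Step 2: in state B at pos 1, read 0 -> (B,0)->write 1,move L,goto C. Now: state=C, head=0, tape[-3..4]=01011010 (head:    ^)
Step 3: in state C at pos 0, read 1 -> (C,1)->write 1,move R,goto A. Now: state=A, head=1, tape[-3..4]=01011010 (head:     ^)
Step 4: in state A at pos 1, read 1 -> (A,1)->write 0,move R,goto D. Now: state=D, head=2, tape[-3..4]=01010010 (head:      ^)
Step 5: in state D at pos 2, read 0 -> (D,0)->write 1,move L,goto B. Now: state=B, head=1, tape[-3..4]=01010110 (head:     ^)
Step 6: in state B at pos 1, read 0 -> (B,0)->write 1,move L,goto C. Now: state=C, head=0, tape[-3..4]=01011110 (head:    ^)
Step 7: in state C at pos 0, read 1 -> (C,1)->write 1,move R,goto A. Now: state=A, head=1, tape[-3..4]=01011110 (head:     ^)
Step 8: in state A at pos 1, read 1 -> (A,1)->write 0,move R,goto D. Now: state=D, head=2, tape[-3..4]=01010110 (head:      ^)
Step 9: in state D at pos 2, read 1 -> (D,1)->write 0,move R,goto C. Now: state=C, head=3, tape[-3..4]=01010010 (head:       ^)
Step 10: in state C at pos 3, read 1 -> (C,1)->write 1,move R,goto A. Now: state=A, head=4, tape[-3..5]=010100100 (head:        ^)
Step 11: in state A at pos 4, read 0 -> (A,0)->write 0,move L,goto B. Now: state=B, head=3, tape[-3..5]=010100100 (head:       ^)
Step 12: in state B at pos 3, read 1 -> (B,1)->write 0,move R,goto D. Now: state=D, head=4, tape[-3..5]=010100000 (head:        ^)
Step 13: in state D at pos 4, read 0 -> (D,0)->write 1,move L,goto B. Now: state=B, head=3, tape[-3..5]=010100010 (head:       ^)
Step 14: in state B at pos 3, read 0 -> (B,0)->write 1,move L,goto C. Now: state=C, head=2, tape[-3..5]=010100110 (head:      ^)

Answer: 1010011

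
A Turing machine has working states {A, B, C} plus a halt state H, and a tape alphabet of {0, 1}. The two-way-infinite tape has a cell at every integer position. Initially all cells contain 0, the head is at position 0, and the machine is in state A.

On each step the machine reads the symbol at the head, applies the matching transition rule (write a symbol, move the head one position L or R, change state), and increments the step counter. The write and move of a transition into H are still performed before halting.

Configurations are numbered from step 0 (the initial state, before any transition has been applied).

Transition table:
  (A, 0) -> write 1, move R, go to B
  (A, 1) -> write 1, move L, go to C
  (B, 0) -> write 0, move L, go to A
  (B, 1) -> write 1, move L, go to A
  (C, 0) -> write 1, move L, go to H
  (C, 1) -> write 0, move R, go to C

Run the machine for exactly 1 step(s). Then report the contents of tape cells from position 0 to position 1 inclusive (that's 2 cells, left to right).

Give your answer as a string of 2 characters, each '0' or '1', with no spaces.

Answer: 10

Derivation:
Step 1: in state A at pos 0, read 0 -> (A,0)->write 1,move R,goto B. Now: state=B, head=1, tape[-1..2]=0100 (head:   ^)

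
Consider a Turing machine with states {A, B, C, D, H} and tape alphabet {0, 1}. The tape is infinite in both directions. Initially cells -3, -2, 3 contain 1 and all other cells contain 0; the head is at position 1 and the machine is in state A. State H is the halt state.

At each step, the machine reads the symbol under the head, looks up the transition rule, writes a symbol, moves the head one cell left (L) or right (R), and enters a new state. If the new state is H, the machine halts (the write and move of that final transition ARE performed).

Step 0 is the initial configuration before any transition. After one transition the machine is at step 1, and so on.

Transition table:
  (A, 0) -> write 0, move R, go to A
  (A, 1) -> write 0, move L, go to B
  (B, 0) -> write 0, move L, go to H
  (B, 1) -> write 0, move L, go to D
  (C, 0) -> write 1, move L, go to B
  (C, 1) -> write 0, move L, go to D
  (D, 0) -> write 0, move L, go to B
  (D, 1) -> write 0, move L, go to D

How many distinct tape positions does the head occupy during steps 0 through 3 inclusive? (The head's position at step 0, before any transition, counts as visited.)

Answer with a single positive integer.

Answer: 3

Derivation:
Step 1: in state A at pos 1, read 0 -> (A,0)->write 0,move R,goto A. Now: state=A, head=2, tape[-4..4]=011000010 (head:       ^)
Step 2: in state A at pos 2, read 0 -> (A,0)->write 0,move R,goto A. Now: state=A, head=3, tape[-4..4]=011000010 (head:        ^)
Step 3: in state A at pos 3, read 1 -> (A,1)->write 0,move L,goto B. Now: state=B, head=2, tape[-4..4]=011000000 (head:       ^)
Head positions at steps 0..3: starting at 1, distinct positions visited = {1, 2, 3} -> 3 position(s)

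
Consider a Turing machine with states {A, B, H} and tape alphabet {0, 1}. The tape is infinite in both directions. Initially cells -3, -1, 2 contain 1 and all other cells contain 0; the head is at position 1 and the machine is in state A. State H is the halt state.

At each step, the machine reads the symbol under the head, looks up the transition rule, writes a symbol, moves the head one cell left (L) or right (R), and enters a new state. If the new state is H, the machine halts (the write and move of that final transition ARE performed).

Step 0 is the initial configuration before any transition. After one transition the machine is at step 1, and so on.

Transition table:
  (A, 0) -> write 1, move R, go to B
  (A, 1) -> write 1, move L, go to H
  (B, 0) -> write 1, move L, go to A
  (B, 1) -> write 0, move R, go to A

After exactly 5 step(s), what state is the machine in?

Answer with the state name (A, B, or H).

Answer: H

Derivation:
Step 1: in state A at pos 1, read 0 -> (A,0)->write 1,move R,goto B. Now: state=B, head=2, tape[-4..3]=01010110 (head:       ^)
Step 2: in state B at pos 2, read 1 -> (B,1)->write 0,move R,goto A. Now: state=A, head=3, tape[-4..4]=010101000 (head:        ^)
Step 3: in state A at pos 3, read 0 -> (A,0)->write 1,move R,goto B. Now: state=B, head=4, tape[-4..5]=0101010100 (head:         ^)
Step 4: in state B at pos 4, read 0 -> (B,0)->write 1,move L,goto A. Now: state=A, head=3, tape[-4..5]=0101010110 (head:        ^)
Step 5: in state A at pos 3, read 1 -> (A,1)->write 1,move L,goto H. Now: state=H, head=2, tape[-4..5]=0101010110 (head:       ^)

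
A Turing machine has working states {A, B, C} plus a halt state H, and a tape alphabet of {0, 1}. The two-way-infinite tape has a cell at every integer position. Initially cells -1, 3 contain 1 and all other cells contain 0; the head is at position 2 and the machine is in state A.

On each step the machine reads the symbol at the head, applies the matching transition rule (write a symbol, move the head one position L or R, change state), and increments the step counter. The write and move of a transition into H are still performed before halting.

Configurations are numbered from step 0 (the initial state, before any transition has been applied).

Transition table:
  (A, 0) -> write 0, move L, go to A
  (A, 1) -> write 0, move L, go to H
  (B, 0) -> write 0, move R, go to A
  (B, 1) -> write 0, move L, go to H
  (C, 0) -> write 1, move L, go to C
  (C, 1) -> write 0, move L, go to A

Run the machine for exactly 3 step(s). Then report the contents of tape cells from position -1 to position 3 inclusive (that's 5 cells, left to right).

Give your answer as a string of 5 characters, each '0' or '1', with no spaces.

Step 1: in state A at pos 2, read 0 -> (A,0)->write 0,move L,goto A. Now: state=A, head=1, tape[-2..4]=0100010 (head:    ^)
Step 2: in state A at pos 1, read 0 -> (A,0)->write 0,move L,goto A. Now: state=A, head=0, tape[-2..4]=0100010 (head:   ^)
Step 3: in state A at pos 0, read 0 -> (A,0)->write 0,move L,goto A. Now: state=A, head=-1, tape[-2..4]=0100010 (head:  ^)

Answer: 10001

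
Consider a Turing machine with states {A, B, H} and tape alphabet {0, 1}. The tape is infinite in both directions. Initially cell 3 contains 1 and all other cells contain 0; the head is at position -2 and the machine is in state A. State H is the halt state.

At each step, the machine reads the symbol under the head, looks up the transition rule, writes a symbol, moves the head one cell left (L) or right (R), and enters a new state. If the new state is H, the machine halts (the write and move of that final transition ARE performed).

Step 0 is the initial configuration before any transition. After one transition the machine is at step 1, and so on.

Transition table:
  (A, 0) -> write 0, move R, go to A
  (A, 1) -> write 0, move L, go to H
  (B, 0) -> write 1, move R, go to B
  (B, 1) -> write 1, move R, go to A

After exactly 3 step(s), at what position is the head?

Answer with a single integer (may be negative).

Answer: 1

Derivation:
Step 1: in state A at pos -2, read 0 -> (A,0)->write 0,move R,goto A. Now: state=A, head=-1, tape[-3..4]=00000010 (head:   ^)
Step 2: in state A at pos -1, read 0 -> (A,0)->write 0,move R,goto A. Now: state=A, head=0, tape[-3..4]=00000010 (head:    ^)
Step 3: in state A at pos 0, read 0 -> (A,0)->write 0,move R,goto A. Now: state=A, head=1, tape[-3..4]=00000010 (head:     ^)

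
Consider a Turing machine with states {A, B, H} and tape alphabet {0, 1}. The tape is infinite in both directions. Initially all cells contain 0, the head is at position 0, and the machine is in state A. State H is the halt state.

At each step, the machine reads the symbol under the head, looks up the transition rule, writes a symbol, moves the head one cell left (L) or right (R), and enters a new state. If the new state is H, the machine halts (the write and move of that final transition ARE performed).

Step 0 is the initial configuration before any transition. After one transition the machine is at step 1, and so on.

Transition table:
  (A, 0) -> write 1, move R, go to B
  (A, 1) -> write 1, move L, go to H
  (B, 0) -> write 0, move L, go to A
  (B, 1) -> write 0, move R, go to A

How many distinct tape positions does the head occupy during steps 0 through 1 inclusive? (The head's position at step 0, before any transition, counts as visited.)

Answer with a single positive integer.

Answer: 2

Derivation:
Step 1: in state A at pos 0, read 0 -> (A,0)->write 1,move R,goto B. Now: state=B, head=1, tape[-1..2]=0100 (head:   ^)
Head positions at steps 0..1: starting at 0, distinct positions visited = {0, 1} -> 2 position(s)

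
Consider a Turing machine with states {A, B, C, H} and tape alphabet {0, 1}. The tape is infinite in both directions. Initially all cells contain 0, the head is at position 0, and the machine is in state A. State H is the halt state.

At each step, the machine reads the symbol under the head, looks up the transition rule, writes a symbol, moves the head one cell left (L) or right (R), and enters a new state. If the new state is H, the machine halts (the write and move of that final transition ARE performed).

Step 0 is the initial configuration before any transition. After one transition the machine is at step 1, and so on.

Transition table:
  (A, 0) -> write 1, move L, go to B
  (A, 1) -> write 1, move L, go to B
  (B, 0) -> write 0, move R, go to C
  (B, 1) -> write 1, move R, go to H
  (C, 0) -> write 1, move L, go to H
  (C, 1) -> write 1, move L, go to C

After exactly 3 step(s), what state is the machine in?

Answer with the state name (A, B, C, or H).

Answer: C

Derivation:
Step 1: in state A at pos 0, read 0 -> (A,0)->write 1,move L,goto B. Now: state=B, head=-1, tape[-2..1]=0010 (head:  ^)
Step 2: in state B at pos -1, read 0 -> (B,0)->write 0,move R,goto C. Now: state=C, head=0, tape[-2..1]=0010 (head:   ^)
Step 3: in state C at pos 0, read 1 -> (C,1)->write 1,move L,goto C. Now: state=C, head=-1, tape[-2..1]=0010 (head:  ^)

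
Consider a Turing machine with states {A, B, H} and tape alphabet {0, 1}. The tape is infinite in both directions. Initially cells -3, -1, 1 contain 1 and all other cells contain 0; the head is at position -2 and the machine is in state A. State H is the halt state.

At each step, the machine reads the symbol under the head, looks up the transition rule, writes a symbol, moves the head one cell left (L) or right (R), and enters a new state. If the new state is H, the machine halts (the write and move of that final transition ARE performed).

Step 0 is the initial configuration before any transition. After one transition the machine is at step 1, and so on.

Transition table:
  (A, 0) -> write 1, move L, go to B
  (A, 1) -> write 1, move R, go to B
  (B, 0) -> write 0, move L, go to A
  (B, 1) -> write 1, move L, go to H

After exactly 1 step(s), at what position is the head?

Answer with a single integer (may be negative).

Step 1: in state A at pos -2, read 0 -> (A,0)->write 1,move L,goto B. Now: state=B, head=-3, tape[-4..2]=0111010 (head:  ^)

Answer: -3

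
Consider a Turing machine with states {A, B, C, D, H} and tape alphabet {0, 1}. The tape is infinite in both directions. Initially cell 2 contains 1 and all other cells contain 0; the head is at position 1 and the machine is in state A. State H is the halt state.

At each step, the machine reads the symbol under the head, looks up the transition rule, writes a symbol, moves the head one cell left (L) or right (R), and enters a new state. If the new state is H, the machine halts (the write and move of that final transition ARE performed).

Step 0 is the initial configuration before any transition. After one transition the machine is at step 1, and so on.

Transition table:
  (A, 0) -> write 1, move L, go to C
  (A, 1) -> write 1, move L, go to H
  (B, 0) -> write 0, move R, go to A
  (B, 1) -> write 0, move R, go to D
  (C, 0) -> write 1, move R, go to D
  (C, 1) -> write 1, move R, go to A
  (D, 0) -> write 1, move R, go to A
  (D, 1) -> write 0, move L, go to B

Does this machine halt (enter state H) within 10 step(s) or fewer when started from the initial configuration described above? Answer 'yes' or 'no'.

Step 1: in state A at pos 1, read 0 -> (A,0)->write 1,move L,goto C. Now: state=C, head=0, tape[-1..3]=00110 (head:  ^)
Step 2: in state C at pos 0, read 0 -> (C,0)->write 1,move R,goto D. Now: state=D, head=1, tape[-1..3]=01110 (head:   ^)
Step 3: in state D at pos 1, read 1 -> (D,1)->write 0,move L,goto B. Now: state=B, head=0, tape[-1..3]=01010 (head:  ^)
Step 4: in state B at pos 0, read 1 -> (B,1)->write 0,move R,goto D. Now: state=D, head=1, tape[-1..3]=00010 (head:   ^)
Step 5: in state D at pos 1, read 0 -> (D,0)->write 1,move R,goto A. Now: state=A, head=2, tape[-1..3]=00110 (head:    ^)
Step 6: in state A at pos 2, read 1 -> (A,1)->write 1,move L,goto H. Now: state=H, head=1, tape[-1..3]=00110 (head:   ^)
State H reached at step 6; 6 <= 10 -> yes

Answer: yes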